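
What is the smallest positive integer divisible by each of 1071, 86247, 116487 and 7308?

lcm(1071, 86247) = 1071·86247/gcd = 92370537/63 = 1466199
lcm(1466199, 116487) = 1466199·116487/gcd = 170793122913/63 = 2711001951
lcm(2711001951, 7308) = 2711001951·7308/gcd = 19812002257908/63 = 314476226316

314476226316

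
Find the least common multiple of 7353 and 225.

183825

7353 = 3² · 19 · 43; 225 = 3² · 5²
max exponents: 3² · 5² · 19 · 43 = 183825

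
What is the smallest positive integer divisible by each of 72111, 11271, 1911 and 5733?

3063491613

lcm(72111, 11271) = 72111·11271/gcd = 812763081/39 = 20840079
lcm(20840079, 1911) = 20840079·1911/gcd = 39825390969/39 = 1021163871
lcm(1021163871, 5733) = 1021163871·5733/gcd = 5854332472443/1911 = 3063491613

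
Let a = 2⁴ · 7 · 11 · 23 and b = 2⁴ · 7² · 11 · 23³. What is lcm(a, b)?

104928208

max exponent per prime: 2⁴ · 7² · 11 · 23³ = 104928208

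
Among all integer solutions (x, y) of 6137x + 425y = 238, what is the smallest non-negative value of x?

24

Reduce mod 425: 6137x ≡ 238 (mod 425). With g = gcd(6137, 425) = 17 dividing 238, divide through: 361x ≡ 14 (mod 25).
Since gcd(361, 25) = 1, x ≡ 14·(361)⁻¹ ≡ 24 (mod 25). Smallest non-negative: 24.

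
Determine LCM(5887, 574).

gcd first: 5887 = 10·574 + 147; 574 = 3·147 + 133; 147 = 1·133 + 14; 133 = 9·14 + 7; 14 = 2·7 + 0 → gcd = 7
lcm = 5887·574/gcd = 3379138/7 = 482734

482734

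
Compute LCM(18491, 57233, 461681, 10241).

lcm(18491, 57233) = 18491·57233/gcd = 1058295403/11 = 96208673
lcm(96208673, 461681) = 96208673·461681/gcd = 44417716359313/11 = 4037974214483
lcm(4037974214483, 10241) = 4037974214483·10241/gcd = 41352893930520403/209 = 197860736509667

197860736509667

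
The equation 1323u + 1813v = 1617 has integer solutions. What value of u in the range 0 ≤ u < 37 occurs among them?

Euclid: 1813 = 1·1323 + 490; 1323 = 2·490 + 343; 490 = 1·343 + 147; 343 = 2·147 + 49; 147 = 3·49 + 0 → gcd = 49; 1617 = 49·33.
Back-substitution yields 1323·(11) + 1813·(-8) = 49, so one solution is u = 11·33 = 363, v = -8·33 = -264.
Solutions in u differ by 1813/49 = 37; the one in [0, 37) is 363 mod 37 = 30.

30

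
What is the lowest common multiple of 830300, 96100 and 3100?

830300 = 2² · 5² · 19² · 23; 96100 = 2² · 5² · 31²; 3100 = 2² · 5² · 31
lcm takes max exponent of each prime: 2² · 5² · 19² · 23 · 31² = 797918300

797918300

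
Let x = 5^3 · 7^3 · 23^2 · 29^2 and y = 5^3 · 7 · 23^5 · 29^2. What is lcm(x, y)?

232080851351125

max exponent per prime: 5^3 · 7^3 · 23^5 · 29^2 = 232080851351125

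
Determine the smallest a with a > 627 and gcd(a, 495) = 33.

495 = 33·15. Any a with gcd(a, 495) = 33 is a multiple of 33, say 33s, with s coprime to 15.
Need s > 627/33, so s ≥ 20. First s ≥ 20 with gcd(s, 15) = 1 is s = 22. Thus a = 33·22 = 726.

726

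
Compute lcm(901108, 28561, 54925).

3807181300

901108 = 2² · 13² · 31 · 43; 28561 = 13⁴; 54925 = 5² · 13³
lcm takes max exponent of each prime: 2² · 5² · 13⁴ · 31 · 43 = 3807181300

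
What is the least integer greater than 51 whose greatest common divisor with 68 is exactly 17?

68 = 17·4. Any k with gcd(k, 68) = 17 is a multiple of 17, say 17s, with s coprime to 4.
Need s > 51/17, so s ≥ 4. First s ≥ 4 with gcd(s, 4) = 1 is s = 5. Thus k = 17·5 = 85.

85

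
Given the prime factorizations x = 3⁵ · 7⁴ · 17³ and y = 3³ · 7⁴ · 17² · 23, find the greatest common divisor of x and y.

18735003

min exponent per shared prime: 3³ · 7⁴ · 17² = 18735003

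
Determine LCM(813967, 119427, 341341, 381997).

813967 = 7 · 11² · 31²; 119427 = 3 · 7 · 11² · 47; 341341 = 7 · 11² · 13 · 31; 381997 = 7 · 11³ · 41
lcm takes max exponent of each prime: 3 · 7 · 11³ · 13 · 31² · 41 · 47 = 672892681461

672892681461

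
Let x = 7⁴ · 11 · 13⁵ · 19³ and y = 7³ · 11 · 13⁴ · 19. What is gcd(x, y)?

min exponent per shared prime: 7³ · 11 · 13⁴ · 19 = 2047452407

2047452407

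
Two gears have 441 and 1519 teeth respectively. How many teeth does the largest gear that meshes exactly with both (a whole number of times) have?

49

441 = 3² · 7²
1519 = 7² · 31
Common: 7² = 49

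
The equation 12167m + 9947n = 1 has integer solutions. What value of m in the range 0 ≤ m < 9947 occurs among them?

Euclid: 12167 = 1·9947 + 2220; 9947 = 4·2220 + 1067; 2220 = 2·1067 + 86; 1067 = 12·86 + 35; 86 = 2·35 + 16; 35 = 2·16 + 3; 16 = 5·3 + 1; 3 = 3·1 + 0 → gcd = 1; 1 = 1·1.
Back-substitution yields 12167·(3123) + 9947·(-3820) = 1, so one solution is m = 3123·1 = 3123, n = -3820·1 = -3820.
Solutions in m differ by 9947/1 = 9947; the one in [0, 9947) is 3123 mod 9947 = 3123.

3123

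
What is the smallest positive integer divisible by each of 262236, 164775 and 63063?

lcm(262236, 164775) = 262236·164775/gcd = 43209936900/39 = 1107947100
lcm(1107947100, 63063) = 1107947100·63063/gcd = 69870467967300/39 = 1791550460700

1791550460700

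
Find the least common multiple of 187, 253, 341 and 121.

lcm(187, 253) = 187·253/gcd = 47311/11 = 4301
lcm(4301, 341) = 4301·341/gcd = 1466641/11 = 133331
lcm(133331, 121) = 133331·121/gcd = 16133051/11 = 1466641

1466641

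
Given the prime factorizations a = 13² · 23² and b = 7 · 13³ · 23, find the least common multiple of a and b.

max exponent per prime: 7 · 13³ · 23² = 8135491

8135491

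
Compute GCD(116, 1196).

4

116 = 2² · 29
1196 = 2² · 13 · 23
Common: 2² = 4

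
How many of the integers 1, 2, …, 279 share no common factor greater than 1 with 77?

77 = 7·11. Inclusion–exclusion on these primes:
279 − ⌊279/7⌋ − ⌊279/11⌋ + ⌊279/77⌋ = 218

218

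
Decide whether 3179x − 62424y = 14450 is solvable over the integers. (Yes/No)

Yes

By Bézout, 3179x − 62424y = 14450 has integer solutions iff gcd(3179, 62424) | 14450.
Euclid: 62424 = 19·3179 + 2023; 3179 = 1·2023 + 1156; 2023 = 1·1156 + 867; 1156 = 1·867 + 289; 867 = 3·289 + 0. gcd = 289; 14450 mod 289 = 0. Yes.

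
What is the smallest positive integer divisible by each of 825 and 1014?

278850

825 = 3 · 5² · 11; 1014 = 2 · 3 · 13²
max exponents: 2 · 3 · 5² · 11 · 13² = 278850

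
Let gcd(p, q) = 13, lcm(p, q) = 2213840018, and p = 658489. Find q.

43706

p·q = gcd·lcm = 13·2213840018 = 28779920234, so q = 28779920234/658489 = 43706.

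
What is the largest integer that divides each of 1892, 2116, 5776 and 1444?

gcd(1892, 2116): 2116 = 1·1892 + 224; 1892 = 8·224 + 100; 224 = 2·100 + 24; 100 = 4·24 + 4; 24 = 6·4 + 0 → 4
gcd(4, 5776): 5776 = 1444·4 + 0 → 4
gcd(4, 1444): 1444 = 361·4 + 0 → 4

4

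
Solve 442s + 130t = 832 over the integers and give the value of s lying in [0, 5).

1

Euclid: 442 = 3·130 + 52; 130 = 2·52 + 26; 52 = 2·26 + 0 → gcd = 26; 832 = 26·32.
Back-substitution yields 442·(-2) + 130·(7) = 26, so one solution is s = -2·32 = -64, t = 7·32 = 224.
Solutions in s differ by 130/26 = 5; the one in [0, 5) is -64 mod 5 = 1.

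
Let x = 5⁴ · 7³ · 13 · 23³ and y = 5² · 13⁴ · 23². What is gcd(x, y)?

min exponent per shared prime: 5² · 13 · 23² = 171925

171925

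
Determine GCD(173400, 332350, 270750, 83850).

173400 = 2³ · 3 · 5² · 17²; 332350 = 2 · 5² · 17² · 23; 270750 = 2 · 3 · 5³ · 19²; 83850 = 2 · 3 · 5² · 13 · 43
gcd takes min exponent of each prime: 2 · 5² = 50

50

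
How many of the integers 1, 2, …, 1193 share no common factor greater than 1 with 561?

681

Prime factors of 561: 3, 11, 17. Count integers ≤ 1193 divisible by none of them.
By inclusion–exclusion: 1193 − ⌊1193/3⌋ − ⌊1193/11⌋ − ⌊1193/17⌋ + ⌊1193/33⌋ + ⌊1193/51⌋ + ⌊1193/187⌋ − ⌊1193/561⌋ = 681.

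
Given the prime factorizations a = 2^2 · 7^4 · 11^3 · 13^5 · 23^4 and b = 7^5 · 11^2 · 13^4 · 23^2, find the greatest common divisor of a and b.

4389414678649

min exponent per shared prime: 7^4 · 11^2 · 13^4 · 23^2 = 4389414678649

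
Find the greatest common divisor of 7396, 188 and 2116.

7396 = 2² · 43²; 188 = 2² · 47; 2116 = 2² · 23²
gcd takes min exponent of each prime: 2² = 4

4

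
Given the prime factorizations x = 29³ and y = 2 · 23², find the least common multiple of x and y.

25803562

max exponent per prime: 2 · 23² · 29³ = 25803562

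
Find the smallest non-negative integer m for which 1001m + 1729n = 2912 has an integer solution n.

Reduce mod 1729: 1001m ≡ 2912 (mod 1729). With g = gcd(1001, 1729) = 91 dividing 2912, divide through: 11m ≡ 32 (mod 19).
Since gcd(11, 19) = 1, m ≡ 32·(11)⁻¹ ≡ 15 (mod 19). Smallest non-negative: 15.

15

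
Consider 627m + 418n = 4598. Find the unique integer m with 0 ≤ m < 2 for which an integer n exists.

gcd(627, 418) = 209 (Euclid: 627 = 1·418 + 209; 418 = 2·209 + 0), and 209 | 4598.
Extended Euclid: 627·(1) + 418·(-1) = 209. Scale by 22: m₀ = 22.
General solution m = m₀ + 2t; reducing mod 2 gives m = 0 (and n = 11).

0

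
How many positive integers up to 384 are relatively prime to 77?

77 = 7·11. Inclusion–exclusion on these primes:
384 − ⌊384/7⌋ − ⌊384/11⌋ + ⌊384/77⌋ = 300

300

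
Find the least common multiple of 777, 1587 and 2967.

17674419

lcm(777, 1587) = 777·1587/gcd = 1233099/3 = 411033
lcm(411033, 2967) = 411033·2967/gcd = 1219534911/69 = 17674419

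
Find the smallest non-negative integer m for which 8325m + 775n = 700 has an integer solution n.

Euclid: 8325 = 10·775 + 575; 775 = 1·575 + 200; 575 = 2·200 + 175; 200 = 1·175 + 25; 175 = 7·25 + 0 → gcd = 25; 700 = 25·28.
Back-substitution yields 8325·(-4) + 775·(43) = 25, so one solution is m = -4·28 = -112, n = 43·28 = 1204.
Solutions in m differ by 775/25 = 31; the one in [0, 31) is -112 mod 31 = 12.

12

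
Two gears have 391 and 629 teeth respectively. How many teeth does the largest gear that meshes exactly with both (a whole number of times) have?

391 = 17 · 23
629 = 17 · 37
Common: 17 = 17

17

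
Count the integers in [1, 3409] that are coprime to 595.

Prime factors of 595: 5, 7, 17. Count integers ≤ 3409 divisible by none of them.
By inclusion–exclusion: 3409 − ⌊3409/5⌋ − ⌊3409/7⌋ − ⌊3409/17⌋ + ⌊3409/35⌋ + ⌊3409/85⌋ + ⌊3409/119⌋ − ⌊3409/595⌋ = 2201.

2201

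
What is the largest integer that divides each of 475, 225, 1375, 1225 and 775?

25

475 = 5² · 19; 225 = 3² · 5²; 1375 = 5³ · 11; 1225 = 5² · 7²; 775 = 5² · 31
gcd takes min exponent of each prime: 5² = 25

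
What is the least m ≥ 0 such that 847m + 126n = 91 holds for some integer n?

1

Reduce mod 126: 847m ≡ 91 (mod 126). With g = gcd(847, 126) = 7 dividing 91, divide through: 121m ≡ 13 (mod 18).
Since gcd(121, 18) = 1, m ≡ 13·(121)⁻¹ ≡ 1 (mod 18). Smallest non-negative: 1.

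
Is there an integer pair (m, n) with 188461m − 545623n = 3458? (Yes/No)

Yes

gcd(188461, 545623): 545623 = 2·188461 + 168701; 188461 = 1·168701 + 19760; 168701 = 8·19760 + 10621; 19760 = 1·10621 + 9139; 10621 = 1·9139 + 1482; 9139 = 6·1482 + 247; 1482 = 6·247 + 0 → 247
247 divides 3458, so a solution exists.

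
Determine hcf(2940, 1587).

Euclid: 2940 = 1·1587 + 1353; 1587 = 1·1353 + 234; 1353 = 5·234 + 183; 234 = 1·183 + 51; 183 = 3·51 + 30; 51 = 1·30 + 21; 30 = 1·21 + 9; 21 = 2·9 + 3; 9 = 3·3 + 0. Last nonzero remainder: 3.

3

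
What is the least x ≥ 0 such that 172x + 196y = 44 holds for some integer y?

39

Euclid: 196 = 1·172 + 24; 172 = 7·24 + 4; 24 = 6·4 + 0 → gcd = 4; 44 = 4·11.
Back-substitution yields 172·(8) + 196·(-7) = 4, so one solution is x = 8·11 = 88, y = -7·11 = -77.
Solutions in x differ by 196/4 = 49; the one in [0, 49) is 88 mod 49 = 39.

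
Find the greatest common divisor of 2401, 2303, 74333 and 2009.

gcd(2401, 2303): 2401 = 1·2303 + 98; 2303 = 23·98 + 49; 98 = 2·49 + 0 → 49
gcd(49, 74333): 74333 = 1517·49 + 0 → 49
gcd(49, 2009): 2009 = 41·49 + 0 → 49

49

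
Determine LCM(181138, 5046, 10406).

lcm(181138, 5046) = 181138·5046/gcd = 914022348/2 = 457011174
lcm(457011174, 10406) = 457011174·10406/gcd = 4755658276644/2 = 2377829138322

2377829138322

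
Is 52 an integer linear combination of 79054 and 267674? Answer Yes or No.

gcd(79054, 267674): 267674 = 3·79054 + 30512; 79054 = 2·30512 + 18030; 30512 = 1·18030 + 12482; 18030 = 1·12482 + 5548; 12482 = 2·5548 + 1386; 5548 = 4·1386 + 4; 1386 = 346·4 + 2; 4 = 2·2 + 0 → 2
2 divides 52, so a solution exists.

Yes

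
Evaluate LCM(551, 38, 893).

51794

lcm(551, 38) = 551·38/gcd = 20938/19 = 1102
lcm(1102, 893) = 1102·893/gcd = 984086/19 = 51794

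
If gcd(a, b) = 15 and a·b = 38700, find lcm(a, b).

2580

Since gcd(a,b)·lcm(a,b) = ab, lcm = 38700/15 = 2580.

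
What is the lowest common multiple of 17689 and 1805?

17689 = 7² · 19²; 1805 = 5 · 19²
max exponents: 5 · 7² · 19² = 88445

88445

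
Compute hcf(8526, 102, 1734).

gcd(8526, 102): 8526 = 83·102 + 60; 102 = 1·60 + 42; 60 = 1·42 + 18; 42 = 2·18 + 6; 18 = 3·6 + 0 → 6
gcd(6, 1734): 1734 = 289·6 + 0 → 6

6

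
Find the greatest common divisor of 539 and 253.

11

Euclid: 539 = 2·253 + 33; 253 = 7·33 + 22; 33 = 1·22 + 11; 22 = 2·11 + 0. Last nonzero remainder: 11.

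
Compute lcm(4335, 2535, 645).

lcm(4335, 2535) = 4335·2535/gcd = 10989225/15 = 732615
lcm(732615, 645) = 732615·645/gcd = 472536675/15 = 31502445

31502445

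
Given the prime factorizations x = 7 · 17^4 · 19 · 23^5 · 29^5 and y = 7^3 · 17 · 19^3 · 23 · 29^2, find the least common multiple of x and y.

max exponent per prime: 7^3 · 17^4 · 19^3 · 23^5 · 29^5 = 25940585724623453076227839

25940585724623453076227839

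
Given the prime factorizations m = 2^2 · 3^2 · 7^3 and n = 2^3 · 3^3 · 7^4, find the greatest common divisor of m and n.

12348

min exponent per shared prime: 2^2 · 3^2 · 7^3 = 12348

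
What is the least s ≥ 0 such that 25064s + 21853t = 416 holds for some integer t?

gcd(25064, 21853) = 13 (Euclid: 25064 = 1·21853 + 3211; 21853 = 6·3211 + 2587; 3211 = 1·2587 + 624; 2587 = 4·624 + 91; 624 = 6·91 + 78; 91 = 1·78 + 13; 78 = 6·13 + 0), and 13 | 416.
Extended Euclid: 25064·(-245) + 21853·(281) = 13. Scale by 32: s₀ = -7840.
General solution s = s₀ + 1681k; reducing mod 1681 gives s = 565 (and t = -648).

565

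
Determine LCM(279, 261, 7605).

lcm(279, 261) = 279·261/gcd = 72819/9 = 8091
lcm(8091, 7605) = 8091·7605/gcd = 61532055/9 = 6836895

6836895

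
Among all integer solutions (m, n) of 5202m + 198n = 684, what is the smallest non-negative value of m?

9

gcd(5202, 198) = 18 (Euclid: 5202 = 26·198 + 54; 198 = 3·54 + 36; 54 = 1·36 + 18; 36 = 2·18 + 0), and 18 | 684.
Extended Euclid: 5202·(4) + 198·(-105) = 18. Scale by 38: m₀ = 152.
General solution m = m₀ + 11t; reducing mod 11 gives m = 9 (and n = -233).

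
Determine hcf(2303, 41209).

2303 = 7² · 47
41209 = 7² · 29²
Common: 7² = 49

49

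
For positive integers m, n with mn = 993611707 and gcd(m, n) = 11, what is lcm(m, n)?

90328337

Since gcd(m,n)·lcm(m,n) = mn, lcm = 993611707/11 = 90328337.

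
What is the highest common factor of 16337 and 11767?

16337 = 17 · 31²
11767 = 7 · 41²
Common: 1 = 1

1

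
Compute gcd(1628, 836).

44

Euclid: 1628 = 1·836 + 792; 836 = 1·792 + 44; 792 = 18·44 + 0. Last nonzero remainder: 44.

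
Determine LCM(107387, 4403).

107387 = 7 · 23² · 29; 4403 = 7 · 17 · 37
max exponents: 7 · 17 · 23² · 29 · 37 = 67546423

67546423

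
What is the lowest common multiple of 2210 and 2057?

gcd first: 2210 = 1·2057 + 153; 2057 = 13·153 + 68; 153 = 2·68 + 17; 68 = 4·17 + 0 → gcd = 17
lcm = 2210·2057/gcd = 4545970/17 = 267410

267410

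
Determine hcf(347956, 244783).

347956 = 2² · 7 · 17² · 43
244783 = 7 · 11² · 17²
Common: 7 · 17² = 2023

2023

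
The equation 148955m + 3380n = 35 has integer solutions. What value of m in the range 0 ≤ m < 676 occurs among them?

633

Euclid: 148955 = 44·3380 + 235; 3380 = 14·235 + 90; 235 = 2·90 + 55; 90 = 1·55 + 35; 55 = 1·35 + 20; 35 = 1·20 + 15; 20 = 1·15 + 5; 15 = 3·5 + 0 → gcd = 5; 35 = 5·7.
Back-substitution yields 148955·(187) + 3380·(-8241) = 5, so one solution is m = 187·7 = 1309, n = -8241·7 = -57687.
Solutions in m differ by 3380/5 = 676; the one in [0, 676) is 1309 mod 676 = 633.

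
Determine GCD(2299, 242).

Euclid: 2299 = 9·242 + 121; 242 = 2·121 + 0. Last nonzero remainder: 121.

121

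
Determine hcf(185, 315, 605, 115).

5

gcd(185, 315): 315 = 1·185 + 130; 185 = 1·130 + 55; 130 = 2·55 + 20; 55 = 2·20 + 15; 20 = 1·15 + 5; 15 = 3·5 + 0 → 5
gcd(5, 605): 605 = 121·5 + 0 → 5
gcd(5, 115): 115 = 23·5 + 0 → 5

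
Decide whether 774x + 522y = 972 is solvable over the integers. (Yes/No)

By Bézout, 774x + 522y = 972 has integer solutions iff gcd(774, 522) | 972.
Euclid: 774 = 1·522 + 252; 522 = 2·252 + 18; 252 = 14·18 + 0. gcd = 18; 972 mod 18 = 0. Yes.

Yes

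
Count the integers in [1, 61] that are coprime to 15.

Prime factors of 15: 3, 5. Count integers ≤ 61 divisible by none of them.
By inclusion–exclusion: 61 − ⌊61/3⌋ − ⌊61/5⌋ + ⌊61/15⌋ = 33.

33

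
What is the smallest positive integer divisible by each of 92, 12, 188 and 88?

lcm(92, 12) = 92·12/gcd = 1104/4 = 276
lcm(276, 188) = 276·188/gcd = 51888/4 = 12972
lcm(12972, 88) = 12972·88/gcd = 1141536/4 = 285384

285384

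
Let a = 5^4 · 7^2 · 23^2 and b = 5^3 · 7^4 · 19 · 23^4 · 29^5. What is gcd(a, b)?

min exponent per shared prime: 5^3 · 7^2 · 23^2 = 3240125

3240125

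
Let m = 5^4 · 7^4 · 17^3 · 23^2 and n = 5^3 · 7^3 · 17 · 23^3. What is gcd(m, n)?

min exponent per shared prime: 5^3 · 7^3 · 17 · 23^2 = 385574875

385574875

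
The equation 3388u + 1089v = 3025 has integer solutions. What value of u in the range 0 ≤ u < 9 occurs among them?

Reduce mod 1089: 3388u ≡ 3025 (mod 1089). With g = gcd(3388, 1089) = 121 dividing 3025, divide through: 28u ≡ 25 (mod 9).
Since gcd(28, 9) = 1, u ≡ 25·(28)⁻¹ ≡ 7 (mod 9). Smallest non-negative: 7.

7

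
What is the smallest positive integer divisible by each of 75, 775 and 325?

lcm(75, 775) = 75·775/gcd = 58125/25 = 2325
lcm(2325, 325) = 2325·325/gcd = 755625/25 = 30225

30225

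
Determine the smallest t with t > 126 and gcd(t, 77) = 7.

77 = 7·11. Any t with gcd(t, 77) = 7 is a multiple of 7, say 7s, with s coprime to 11.
Need s > 126/7, so s ≥ 19. First s ≥ 19 with gcd(s, 11) = 1 is s = 19. Thus t = 7·19 = 133.

133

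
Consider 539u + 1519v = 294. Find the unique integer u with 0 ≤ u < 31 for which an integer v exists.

Reduce mod 1519: 539u ≡ 294 (mod 1519). With g = gcd(539, 1519) = 49 dividing 294, divide through: 11u ≡ 6 (mod 31).
Since gcd(11, 31) = 1, u ≡ 6·(11)⁻¹ ≡ 9 (mod 31). Smallest non-negative: 9.

9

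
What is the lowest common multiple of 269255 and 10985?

591553235

269255 = 5 · 7³ · 157; 10985 = 5 · 13³
max exponents: 5 · 7³ · 13³ · 157 = 591553235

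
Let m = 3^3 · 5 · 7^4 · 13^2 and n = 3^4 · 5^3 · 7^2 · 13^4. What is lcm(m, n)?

694321480125

max exponent per prime: 3^4 · 5^3 · 7^4 · 13^4 = 694321480125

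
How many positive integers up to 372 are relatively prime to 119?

119 = 7·17. Inclusion–exclusion on these primes:
372 − ⌊372/7⌋ − ⌊372/17⌋ + ⌊372/119⌋ = 301

301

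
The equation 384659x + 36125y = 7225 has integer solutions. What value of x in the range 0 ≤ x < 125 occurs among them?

gcd(384659, 36125) = 289 (Euclid: 384659 = 10·36125 + 23409; 36125 = 1·23409 + 12716; 23409 = 1·12716 + 10693; 12716 = 1·10693 + 2023; 10693 = 5·2023 + 578; 2023 = 3·578 + 289; 578 = 2·289 + 0), and 289 | 7225.
Extended Euclid: 384659·(-54) + 36125·(575) = 289. Scale by 25: x₀ = -1350.
General solution x = x₀ + 125t; reducing mod 125 gives x = 25 (and y = -266).

25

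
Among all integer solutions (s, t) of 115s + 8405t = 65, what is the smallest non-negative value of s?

366

gcd(115, 8405) = 5 (Euclid: 8405 = 73·115 + 10; 115 = 11·10 + 5; 10 = 2·5 + 0), and 5 | 65.
Extended Euclid: 115·(804) + 8405·(-11) = 5. Scale by 13: s₀ = 10452.
General solution s = s₀ + 1681k; reducing mod 1681 gives s = 366 (and t = -5).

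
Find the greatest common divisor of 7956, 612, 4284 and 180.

36

gcd(7956, 612): 7956 = 13·612 + 0 → 612
gcd(612, 4284): 4284 = 7·612 + 0 → 612
gcd(612, 180): 612 = 3·180 + 72; 180 = 2·72 + 36; 72 = 2·36 + 0 → 36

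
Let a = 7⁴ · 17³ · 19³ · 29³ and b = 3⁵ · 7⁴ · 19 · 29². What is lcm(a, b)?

479512567838130309

max exponent per prime: 3⁵ · 7⁴ · 17³ · 19³ · 29³ = 479512567838130309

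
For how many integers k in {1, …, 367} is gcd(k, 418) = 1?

158

418 = 2·11·19. Inclusion–exclusion on these primes:
367 − ⌊367/2⌋ − ⌊367/11⌋ − ⌊367/19⌋ + ⌊367/22⌋ + ⌊367/38⌋ + ⌊367/209⌋ − ⌊367/418⌋ = 158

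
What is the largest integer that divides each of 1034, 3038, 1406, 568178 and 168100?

2

1034 = 2 · 11 · 47; 3038 = 2 · 7² · 31; 1406 = 2 · 19 · 37; 568178 = 2 · 13² · 41²; 168100 = 2² · 5² · 41²
gcd takes min exponent of each prime: 2 = 2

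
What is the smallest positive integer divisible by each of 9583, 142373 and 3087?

9583 = 7 · 37²; 142373 = 7 · 11 · 43²; 3087 = 3² · 7³
lcm takes max exponent of each prime: 3² · 7³ · 11 · 37² · 43² = 85954708917

85954708917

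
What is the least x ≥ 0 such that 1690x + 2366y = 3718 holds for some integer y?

gcd(1690, 2366) = 338 (Euclid: 2366 = 1·1690 + 676; 1690 = 2·676 + 338; 676 = 2·338 + 0), and 338 | 3718.
Extended Euclid: 1690·(3) + 2366·(-2) = 338. Scale by 11: x₀ = 33.
General solution x = x₀ + 7t; reducing mod 7 gives x = 5 (and y = -2).

5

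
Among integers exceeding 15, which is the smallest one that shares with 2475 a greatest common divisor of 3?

Multiples of 3 above 15: 3·6, 3·7, … . Need the cofactor coprime to 2475/3 = 825.
Checking s = 6, 7, … the first with gcd(s, 825) = 1 is s = 7, giving 21.

21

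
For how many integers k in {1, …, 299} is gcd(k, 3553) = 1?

Prime factors of 3553: 11, 17, 19. Count integers ≤ 299 divisible by none of them.
By inclusion–exclusion: 299 − ⌊299/11⌋ − ⌊299/17⌋ − ⌊299/19⌋ + ⌊299/187⌋ + ⌊299/209⌋ + ⌊299/323⌋ − ⌊299/3553⌋ = 242.

242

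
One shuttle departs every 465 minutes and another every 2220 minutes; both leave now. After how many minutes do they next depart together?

gcd first: 2220 = 4·465 + 360; 465 = 1·360 + 105; 360 = 3·105 + 45; 105 = 2·45 + 15; 45 = 3·15 + 0 → gcd = 15
lcm = 465·2220/gcd = 1032300/15 = 68820

68820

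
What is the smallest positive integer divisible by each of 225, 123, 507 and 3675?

225 = 3² · 5²; 123 = 3 · 41; 507 = 3 · 13²; 3675 = 3 · 5² · 7²
lcm takes max exponent of each prime: 3² · 5² · 7² · 13² · 41 = 76392225

76392225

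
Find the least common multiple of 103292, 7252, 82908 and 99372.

103292 = 2² · 7² · 17 · 31; 7252 = 2² · 7² · 37; 82908 = 2² · 3² · 7² · 47; 99372 = 2² · 3 · 7² · 13²
lcm takes max exponent of each prime: 2² · 3² · 7² · 13² · 17 · 31 · 37 · 47 = 273209302548

273209302548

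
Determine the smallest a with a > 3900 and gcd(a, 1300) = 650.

4550

Multiples of 650 above 3900: 650·7, 650·8, … . Need the cofactor coprime to 1300/650 = 2.
Checking s = 7, 8, … the first with gcd(s, 2) = 1 is s = 7, giving 4550.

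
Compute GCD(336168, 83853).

63

336168 = 2³ · 3² · 7 · 23 · 29
83853 = 3² · 7 · 11³
Common: 3² · 7 = 63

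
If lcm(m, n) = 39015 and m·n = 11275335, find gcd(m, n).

289

gcd·lcm = product, so gcd = 11275335/39015 = 289.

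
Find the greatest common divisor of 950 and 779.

19

950 = 2 · 5² · 19
779 = 19 · 41
Common: 19 = 19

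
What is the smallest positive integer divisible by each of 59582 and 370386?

59582 = 2 · 31³; 370386 = 2 · 3³ · 19³
max exponents: 2 · 3³ · 19³ · 31³ = 11034169326

11034169326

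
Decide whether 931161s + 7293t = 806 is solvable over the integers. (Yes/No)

No

By Bézout, 931161s + 7293t = 806 has integer solutions iff gcd(931161, 7293) | 806.
Euclid: 931161 = 127·7293 + 4950; 7293 = 1·4950 + 2343; 4950 = 2·2343 + 264; 2343 = 8·264 + 231; 264 = 1·231 + 33; 231 = 7·33 + 0. gcd = 33; 806 mod 33 = 14. No.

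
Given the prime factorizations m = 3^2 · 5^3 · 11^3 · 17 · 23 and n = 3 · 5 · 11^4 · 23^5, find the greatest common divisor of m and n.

min exponent per shared prime: 3 · 5 · 11^3 · 23 = 459195

459195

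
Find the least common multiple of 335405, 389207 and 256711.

335405 = 5 · 7² · 37²; 389207 = 7² · 13² · 47; 256711 = 7² · 13² · 31
lcm takes max exponent of each prime: 5 · 7² · 13² · 31 · 37² · 47 = 82587779365

82587779365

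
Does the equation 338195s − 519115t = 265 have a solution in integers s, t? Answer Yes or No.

Yes

gcd(338195, 519115): 519115 = 1·338195 + 180920; 338195 = 1·180920 + 157275; 180920 = 1·157275 + 23645; 157275 = 6·23645 + 15405; 23645 = 1·15405 + 8240; 15405 = 1·8240 + 7165; 8240 = 1·7165 + 1075; 7165 = 6·1075 + 715; 1075 = 1·715 + 360; 715 = 1·360 + 355; 360 = 1·355 + 5; 355 = 71·5 + 0 → 5
5 divides 265, so a solution exists.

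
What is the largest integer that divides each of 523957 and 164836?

523957 = 7² · 17² · 37
164836 = 2² · 7² · 29²
Common: 7² = 49

49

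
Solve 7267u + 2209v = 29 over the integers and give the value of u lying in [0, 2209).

894

gcd(7267, 2209) = 1 (Euclid: 7267 = 3·2209 + 640; 2209 = 3·640 + 289; 640 = 2·289 + 62; 289 = 4·62 + 41; 62 = 1·41 + 21; 41 = 1·21 + 20; 21 = 1·20 + 1; 20 = 20·1 + 0), and 1 | 29.
Extended Euclid: 7267·(107) + 2209·(-352) = 1. Scale by 29: u₀ = 3103.
General solution u = u₀ + 2209t; reducing mod 2209 gives u = 894 (and v = -2941).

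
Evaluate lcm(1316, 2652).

872508

gcd first: 2652 = 2·1316 + 20; 1316 = 65·20 + 16; 20 = 1·16 + 4; 16 = 4·4 + 0 → gcd = 4
lcm = 1316·2652/gcd = 3490032/4 = 872508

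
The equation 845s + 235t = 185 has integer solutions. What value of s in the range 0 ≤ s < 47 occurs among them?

3

gcd(845, 235) = 5 (Euclid: 845 = 3·235 + 140; 235 = 1·140 + 95; 140 = 1·95 + 45; 95 = 2·45 + 5; 45 = 9·5 + 0), and 5 | 185.
Extended Euclid: 845·(-5) + 235·(18) = 5. Scale by 37: s₀ = -185.
General solution s = s₀ + 47k; reducing mod 47 gives s = 3 (and t = -10).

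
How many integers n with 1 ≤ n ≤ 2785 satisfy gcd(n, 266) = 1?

1131

266 = 2·7·19. Inclusion–exclusion on these primes:
2785 − ⌊2785/2⌋ − ⌊2785/7⌋ − ⌊2785/19⌋ + ⌊2785/14⌋ + ⌊2785/38⌋ + ⌊2785/133⌋ − ⌊2785/266⌋ = 1131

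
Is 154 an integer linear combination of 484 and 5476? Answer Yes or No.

No

By Bézout, 484p + 5476q = 154 has integer solutions iff gcd(484, 5476) | 154.
Euclid: 5476 = 11·484 + 152; 484 = 3·152 + 28; 152 = 5·28 + 12; 28 = 2·12 + 4; 12 = 3·4 + 0. gcd = 4; 154 mod 4 = 2. No.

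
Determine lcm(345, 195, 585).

13455

lcm(345, 195) = 345·195/gcd = 67275/15 = 4485
lcm(4485, 585) = 4485·585/gcd = 2623725/195 = 13455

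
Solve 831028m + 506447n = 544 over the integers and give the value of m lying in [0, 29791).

12069

Reduce mod 506447: 831028m ≡ 544 (mod 506447). With g = gcd(831028, 506447) = 17 dividing 544, divide through: 48884m ≡ 32 (mod 29791).
Since gcd(48884, 29791) = 1, m ≡ 32·(48884)⁻¹ ≡ 12069 (mod 29791). Smallest non-negative: 12069.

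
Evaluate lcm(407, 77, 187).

48433

lcm(407, 77) = 407·77/gcd = 31339/11 = 2849
lcm(2849, 187) = 2849·187/gcd = 532763/11 = 48433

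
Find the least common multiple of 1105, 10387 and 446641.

2233205

lcm(1105, 10387) = 1105·10387/gcd = 11477635/221 = 51935
lcm(51935, 446641) = 51935·446641/gcd = 23196300335/10387 = 2233205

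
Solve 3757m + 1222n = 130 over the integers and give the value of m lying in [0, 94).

Euclid: 3757 = 3·1222 + 91; 1222 = 13·91 + 39; 91 = 2·39 + 13; 39 = 3·13 + 0 → gcd = 13; 130 = 13·10.
Back-substitution yields 3757·(27) + 1222·(-83) = 13, so one solution is m = 27·10 = 270, n = -83·10 = -830.
Solutions in m differ by 1222/13 = 94; the one in [0, 94) is 270 mod 94 = 82.

82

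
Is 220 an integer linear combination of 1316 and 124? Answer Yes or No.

gcd(1316, 124): 1316 = 10·124 + 76; 124 = 1·76 + 48; 76 = 1·48 + 28; 48 = 1·28 + 20; 28 = 1·20 + 8; 20 = 2·8 + 4; 8 = 2·4 + 0 → 4
4 divides 220, so a solution exists.

Yes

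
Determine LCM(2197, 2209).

gcd first: 2209 = 1·2197 + 12; 2197 = 183·12 + 1; 12 = 12·1 + 0 → gcd = 1
lcm = 2197·2209/gcd = 4853173/1 = 4853173

4853173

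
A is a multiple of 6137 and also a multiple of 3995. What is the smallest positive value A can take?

6137 = 17 · 19²; 3995 = 5 · 17 · 47
max exponents: 5 · 17 · 19² · 47 = 1442195

1442195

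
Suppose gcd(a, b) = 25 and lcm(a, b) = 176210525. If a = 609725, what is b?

Using ab = gcd(a,b)·lcm(a,b) = 25·176210525 = 4405263125, we get b = 4405263125/609725 = 7225.

7225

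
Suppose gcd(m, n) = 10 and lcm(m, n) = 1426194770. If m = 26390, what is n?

540430

m·n = gcd·lcm = 10·1426194770 = 14261947700, so n = 14261947700/26390 = 540430.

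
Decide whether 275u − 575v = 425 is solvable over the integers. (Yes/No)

Yes

By Bézout, 275u − 575v = 425 has integer solutions iff gcd(275, 575) | 425.
Euclid: 575 = 2·275 + 25; 275 = 11·25 + 0. gcd = 25; 425 mod 25 = 0. Yes.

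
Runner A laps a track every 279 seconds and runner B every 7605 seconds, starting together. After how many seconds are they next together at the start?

gcd first: 7605 = 27·279 + 72; 279 = 3·72 + 63; 72 = 1·63 + 9; 63 = 7·9 + 0 → gcd = 9
lcm = 279·7605/gcd = 2121795/9 = 235755

235755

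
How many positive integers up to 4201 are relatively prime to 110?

110 = 2·5·11. Inclusion–exclusion on these primes:
4201 − ⌊4201/2⌋ − ⌊4201/5⌋ − ⌊4201/11⌋ + ⌊4201/10⌋ + ⌊4201/22⌋ + ⌊4201/55⌋ − ⌊4201/110⌋ = 1528

1528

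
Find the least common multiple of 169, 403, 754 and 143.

3342482

169 = 13²; 403 = 13 · 31; 754 = 2 · 13 · 29; 143 = 11 · 13
lcm takes max exponent of each prime: 2 · 11 · 13² · 29 · 31 = 3342482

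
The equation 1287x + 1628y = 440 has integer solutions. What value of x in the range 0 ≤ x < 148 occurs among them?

Euclid: 1628 = 1·1287 + 341; 1287 = 3·341 + 264; 341 = 1·264 + 77; 264 = 3·77 + 33; 77 = 2·33 + 11; 33 = 3·11 + 0 → gcd = 11; 440 = 11·40.
Back-substitution yields 1287·(-43) + 1628·(34) = 11, so one solution is x = -43·40 = -1720, y = 34·40 = 1360.
Solutions in x differ by 1628/11 = 148; the one in [0, 148) is -1720 mod 148 = 56.

56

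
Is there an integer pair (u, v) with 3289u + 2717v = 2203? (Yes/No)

gcd(3289, 2717): 3289 = 1·2717 + 572; 2717 = 4·572 + 429; 572 = 1·429 + 143; 429 = 3·143 + 0 → 143
143 does not divide 2203, so a solution does not exist.

No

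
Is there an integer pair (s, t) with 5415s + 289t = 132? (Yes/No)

Yes

gcd(5415, 289): 5415 = 18·289 + 213; 289 = 1·213 + 76; 213 = 2·76 + 61; 76 = 1·61 + 15; 61 = 4·15 + 1; 15 = 15·1 + 0 → 1
1 divides 132, so a solution exists.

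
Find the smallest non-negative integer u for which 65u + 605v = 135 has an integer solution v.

Euclid: 605 = 9·65 + 20; 65 = 3·20 + 5; 20 = 4·5 + 0 → gcd = 5; 135 = 5·27.
Back-substitution yields 65·(28) + 605·(-3) = 5, so one solution is u = 28·27 = 756, v = -3·27 = -81.
Solutions in u differ by 605/5 = 121; the one in [0, 121) is 756 mod 121 = 30.

30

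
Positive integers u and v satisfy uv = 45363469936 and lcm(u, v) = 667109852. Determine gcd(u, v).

gcd·lcm = product, so gcd = 45363469936/667109852 = 68.

68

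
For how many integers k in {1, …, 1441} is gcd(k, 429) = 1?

806

429 = 3·11·13. Inclusion–exclusion on these primes:
1441 − ⌊1441/3⌋ − ⌊1441/11⌋ − ⌊1441/13⌋ + ⌊1441/33⌋ + ⌊1441/39⌋ + ⌊1441/143⌋ − ⌊1441/429⌋ = 806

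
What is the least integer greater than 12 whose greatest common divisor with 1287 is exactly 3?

Multiples of 3 above 12: 3·5, 3·6, … . Need the cofactor coprime to 1287/3 = 429.
Checking s = 5, 6, … the first with gcd(s, 429) = 1 is s = 5, giving 15.

15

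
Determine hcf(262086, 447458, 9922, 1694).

242

262086 = 2 · 3 · 11² · 19²; 447458 = 2 · 11² · 43²; 9922 = 2 · 11² · 41; 1694 = 2 · 7 · 11²
gcd takes min exponent of each prime: 2 · 11² = 242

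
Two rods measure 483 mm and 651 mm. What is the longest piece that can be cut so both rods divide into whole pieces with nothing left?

Euclid: 651 = 1·483 + 168; 483 = 2·168 + 147; 168 = 1·147 + 21; 147 = 7·21 + 0. Last nonzero remainder: 21.

21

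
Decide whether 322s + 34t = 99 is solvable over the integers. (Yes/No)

No

gcd(322, 34): 322 = 9·34 + 16; 34 = 2·16 + 2; 16 = 8·2 + 0 → 2
2 does not divide 99, so a solution does not exist.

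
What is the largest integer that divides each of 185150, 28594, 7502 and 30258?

gcd(185150, 28594): 185150 = 6·28594 + 13586; 28594 = 2·13586 + 1422; 13586 = 9·1422 + 788; 1422 = 1·788 + 634; 788 = 1·634 + 154; 634 = 4·154 + 18; 154 = 8·18 + 10; 18 = 1·10 + 8; 10 = 1·8 + 2; 8 = 4·2 + 0 → 2
gcd(2, 7502): 7502 = 3751·2 + 0 → 2
gcd(2, 30258): 30258 = 15129·2 + 0 → 2

2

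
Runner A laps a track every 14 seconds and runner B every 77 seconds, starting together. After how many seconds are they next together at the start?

14 = 2 · 7; 77 = 7 · 11
max exponents: 2 · 7 · 11 = 154

154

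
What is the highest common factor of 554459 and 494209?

1

Euclid: 554459 = 1·494209 + 60250; 494209 = 8·60250 + 12209; 60250 = 4·12209 + 11414; 12209 = 1·11414 + 795; 11414 = 14·795 + 284; 795 = 2·284 + 227; 284 = 1·227 + 57; 227 = 3·57 + 56; 57 = 1·56 + 1; 56 = 56·1 + 0. Last nonzero remainder: 1.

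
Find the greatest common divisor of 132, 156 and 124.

132 = 2² · 3 · 11; 156 = 2² · 3 · 13; 124 = 2² · 31
gcd takes min exponent of each prime: 2² = 4

4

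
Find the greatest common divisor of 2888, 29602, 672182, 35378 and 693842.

722

gcd(2888, 29602): 29602 = 10·2888 + 722; 2888 = 4·722 + 0 → 722
gcd(722, 672182): 672182 = 931·722 + 0 → 722
gcd(722, 35378): 35378 = 49·722 + 0 → 722
gcd(722, 693842): 693842 = 961·722 + 0 → 722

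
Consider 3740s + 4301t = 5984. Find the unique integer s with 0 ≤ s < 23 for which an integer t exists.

gcd(3740, 4301) = 187 (Euclid: 4301 = 1·3740 + 561; 3740 = 6·561 + 374; 561 = 1·374 + 187; 374 = 2·187 + 0), and 187 | 5984.
Extended Euclid: 3740·(-8) + 4301·(7) = 187. Scale by 32: s₀ = -256.
General solution s = s₀ + 23k; reducing mod 23 gives s = 20 (and t = -16).

20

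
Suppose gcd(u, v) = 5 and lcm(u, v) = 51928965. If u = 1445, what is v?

179685

u·v = gcd·lcm = 5·51928965 = 259644825, so v = 259644825/1445 = 179685.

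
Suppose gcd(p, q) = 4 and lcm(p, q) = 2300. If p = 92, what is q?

Using pq = gcd(p,q)·lcm(p,q) = 4·2300 = 9200, we get q = 9200/92 = 100.

100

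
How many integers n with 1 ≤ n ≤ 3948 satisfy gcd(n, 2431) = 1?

3119

2431 = 11·13·17. Inclusion–exclusion on these primes:
3948 − ⌊3948/11⌋ − ⌊3948/13⌋ − ⌊3948/17⌋ + ⌊3948/143⌋ + ⌊3948/187⌋ + ⌊3948/221⌋ − ⌊3948/2431⌋ = 3119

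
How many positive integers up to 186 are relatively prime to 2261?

143

Prime factors of 2261: 7, 17, 19. Count integers ≤ 186 divisible by none of them.
By inclusion–exclusion: 186 − ⌊186/7⌋ − ⌊186/17⌋ − ⌊186/19⌋ + ⌊186/119⌋ + ⌊186/133⌋ + ⌊186/323⌋ − ⌊186/2261⌋ = 143.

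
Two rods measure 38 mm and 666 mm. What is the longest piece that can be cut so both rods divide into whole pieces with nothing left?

Euclid: 666 = 17·38 + 20; 38 = 1·20 + 18; 20 = 1·18 + 2; 18 = 9·2 + 0. Last nonzero remainder: 2.

2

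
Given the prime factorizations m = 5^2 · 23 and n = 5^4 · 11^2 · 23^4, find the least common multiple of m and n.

max exponent per prime: 5^4 · 11^2 · 23^4 = 21162975625

21162975625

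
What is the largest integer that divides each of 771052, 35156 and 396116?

gcd(771052, 35156): 771052 = 21·35156 + 32776; 35156 = 1·32776 + 2380; 32776 = 13·2380 + 1836; 2380 = 1·1836 + 544; 1836 = 3·544 + 204; 544 = 2·204 + 136; 204 = 1·136 + 68; 136 = 2·68 + 0 → 68
gcd(68, 396116): 396116 = 5825·68 + 16; 68 = 4·16 + 4; 16 = 4·4 + 0 → 4

4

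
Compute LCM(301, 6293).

gcd first: 6293 = 20·301 + 273; 301 = 1·273 + 28; 273 = 9·28 + 21; 28 = 1·21 + 7; 21 = 3·7 + 0 → gcd = 7
lcm = 301·6293/gcd = 1894193/7 = 270599

270599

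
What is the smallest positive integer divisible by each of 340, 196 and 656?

2732240

340 = 2² · 5 · 17; 196 = 2² · 7²; 656 = 2⁴ · 41
lcm takes max exponent of each prime: 2⁴ · 5 · 7² · 17 · 41 = 2732240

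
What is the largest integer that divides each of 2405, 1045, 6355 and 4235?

gcd(2405, 1045): 2405 = 2·1045 + 315; 1045 = 3·315 + 100; 315 = 3·100 + 15; 100 = 6·15 + 10; 15 = 1·10 + 5; 10 = 2·5 + 0 → 5
gcd(5, 6355): 6355 = 1271·5 + 0 → 5
gcd(5, 4235): 4235 = 847·5 + 0 → 5

5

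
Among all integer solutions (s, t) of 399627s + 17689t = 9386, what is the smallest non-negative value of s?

Euclid: 399627 = 22·17689 + 10469; 17689 = 1·10469 + 7220; 10469 = 1·7220 + 3249; 7220 = 2·3249 + 722; 3249 = 4·722 + 361; 722 = 2·361 + 0 → gcd = 361; 9386 = 361·26.
Back-substitution yields 399627·(22) + 17689·(-497) = 361, so one solution is s = 22·26 = 572, t = -497·26 = -12922.
Solutions in s differ by 17689/361 = 49; the one in [0, 49) is 572 mod 49 = 33.

33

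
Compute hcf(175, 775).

25

Euclid: 775 = 4·175 + 75; 175 = 2·75 + 25; 75 = 3·25 + 0. Last nonzero remainder: 25.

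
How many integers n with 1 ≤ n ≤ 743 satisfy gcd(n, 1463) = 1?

548

Prime factors of 1463: 7, 11, 19. Count integers ≤ 743 divisible by none of them.
By inclusion–exclusion: 743 − ⌊743/7⌋ − ⌊743/11⌋ − ⌊743/19⌋ + ⌊743/77⌋ + ⌊743/133⌋ + ⌊743/209⌋ − ⌊743/1463⌋ = 548.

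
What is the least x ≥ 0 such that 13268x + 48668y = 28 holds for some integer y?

6078

Euclid: 48668 = 3·13268 + 8864; 13268 = 1·8864 + 4404; 8864 = 2·4404 + 56; 4404 = 78·56 + 36; 56 = 1·36 + 20; 36 = 1·20 + 16; 20 = 1·16 + 4; 16 = 4·4 + 0 → gcd = 4; 28 = 4·7.
Back-substitution yields 13268·(-2608) + 48668·(711) = 4, so one solution is x = -2608·7 = -18256, y = 711·7 = 4977.
Solutions in x differ by 48668/4 = 12167; the one in [0, 12167) is -18256 mod 12167 = 6078.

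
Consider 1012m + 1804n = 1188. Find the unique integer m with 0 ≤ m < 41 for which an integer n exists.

Reduce mod 1804: 1012m ≡ 1188 (mod 1804). With g = gcd(1012, 1804) = 44 dividing 1188, divide through: 23m ≡ 27 (mod 41).
Since gcd(23, 41) = 1, m ≡ 27·(23)⁻¹ ≡ 19 (mod 41). Smallest non-negative: 19.

19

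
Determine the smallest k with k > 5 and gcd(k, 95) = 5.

10

gcd(k, 95) = 5 forces 5 | k; write k = 5s. Then gcd(5s, 5·19) = 5·gcd(s, 19), so need gcd(s, 19) = 1.
5s > 5 gives s ≥ 2. The least s ≥ 2 coprime to 19 is 2, so k = 5·2 = 10.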